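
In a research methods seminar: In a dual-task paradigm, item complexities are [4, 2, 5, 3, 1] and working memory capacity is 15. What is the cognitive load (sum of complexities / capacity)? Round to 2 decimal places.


Total complexity = 4 + 2 + 5 + 3 + 1 = 15
Load = total / capacity = 15 / 15
= 1.00


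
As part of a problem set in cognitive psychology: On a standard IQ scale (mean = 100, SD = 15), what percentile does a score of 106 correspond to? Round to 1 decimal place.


z = (IQ - mean) / SD
z = (106 - 100) / 15 = 0.4
Percentile = Phi(0.4) * 100
Phi(0.4) = 0.655422
= 65.5


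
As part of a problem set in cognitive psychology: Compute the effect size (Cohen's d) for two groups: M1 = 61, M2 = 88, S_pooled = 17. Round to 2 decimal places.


Cohen's d = (M1 - M2) / S_pooled
= (61 - 88) / 17
= -27 / 17
= -1.59


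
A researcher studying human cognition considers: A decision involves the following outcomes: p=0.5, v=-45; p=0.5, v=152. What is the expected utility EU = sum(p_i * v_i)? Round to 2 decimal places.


EU = sum(p_i * v_i)
0.5 * -45 = -22.5
0.5 * 152 = 76.0
EU = -22.5 + 76.0
= 53.50


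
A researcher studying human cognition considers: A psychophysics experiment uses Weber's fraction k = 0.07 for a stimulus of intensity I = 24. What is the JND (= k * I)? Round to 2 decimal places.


JND = k * I
JND = 0.07 * 24
= 1.68


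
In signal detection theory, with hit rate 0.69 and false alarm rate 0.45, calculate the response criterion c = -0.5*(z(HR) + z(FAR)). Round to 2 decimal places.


c = -0.5 * (z(HR) + z(FAR))
z(0.69) = 0.4959
z(0.45) = -0.1257
c = -0.5 * (0.4959 + -0.1257)
= -0.5 * 0.3702
= -0.19


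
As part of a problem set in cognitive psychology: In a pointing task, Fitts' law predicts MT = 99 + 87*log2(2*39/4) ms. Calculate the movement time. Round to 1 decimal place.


MT = 99 + 87 * log2(2*39/4)
2D/W = 19.5
log2(19.5) = 4.2854
MT = 99 + 87 * 4.2854
= 471.8 ms


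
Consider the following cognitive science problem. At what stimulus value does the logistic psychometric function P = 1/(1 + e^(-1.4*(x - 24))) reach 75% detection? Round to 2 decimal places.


At P = 0.75: 0.75 = 1/(1 + e^(-k*(x-x0)))
Solving: e^(-k*(x-x0)) = 1/3
x = x0 + ln(3)/k
ln(3) = 1.0986
x = 24 + 1.0986/1.4
= 24 + 0.7847
= 24.78


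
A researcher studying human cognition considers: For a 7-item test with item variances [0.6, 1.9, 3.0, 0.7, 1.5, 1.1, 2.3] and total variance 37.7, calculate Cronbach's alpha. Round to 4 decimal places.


alpha = (k/(k-1)) * (1 - sum(s_i^2)/s_total^2)
sum(item variances) = 11.1
k/(k-1) = 7/6 = 1.166667
1 - 11.1/37.7 = 1 - 0.29443 = 0.70557
alpha = 1.166667 * 0.70557
= 0.8232


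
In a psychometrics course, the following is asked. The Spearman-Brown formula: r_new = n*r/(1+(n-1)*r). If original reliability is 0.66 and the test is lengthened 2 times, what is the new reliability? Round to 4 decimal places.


r_new = n*r / (1 + (n-1)*r)
Numerator = 2 * 0.66 = 1.32
Denominator = 1 + 1 * 0.66 = 1.66
r_new = 1.32 / 1.66
= 0.7952


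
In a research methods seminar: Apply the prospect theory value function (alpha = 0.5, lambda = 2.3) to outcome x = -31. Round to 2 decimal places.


Since x = -31 < 0, use v(x) = -lambda*(-x)^alpha
(-x) = 31
31^0.5 = 5.5678
v(-31) = -2.3 * 5.5678
= -12.81


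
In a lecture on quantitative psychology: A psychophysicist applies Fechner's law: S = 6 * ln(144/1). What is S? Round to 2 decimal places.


S = 6 * ln(144/1)
I/I0 = 144.0
ln(144.0) = 4.9698
S = 6 * 4.9698
= 29.82


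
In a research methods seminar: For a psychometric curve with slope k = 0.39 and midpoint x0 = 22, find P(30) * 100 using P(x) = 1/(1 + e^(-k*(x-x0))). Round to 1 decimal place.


P(x) = 1/(1 + e^(-0.39*(30 - 22)))
Exponent = -0.39 * 8 = -3.12
e^(-3.12) = 0.044157
P = 1/(1 + 0.044157) = 0.95771
Percentage = 95.8


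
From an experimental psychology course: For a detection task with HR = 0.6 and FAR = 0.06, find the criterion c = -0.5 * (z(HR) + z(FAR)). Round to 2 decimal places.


c = -0.5 * (z(HR) + z(FAR))
z(0.6) = 0.2533
z(0.06) = -1.5548
c = -0.5 * (0.2533 + -1.5548)
= -0.5 * -1.3015
= 0.65


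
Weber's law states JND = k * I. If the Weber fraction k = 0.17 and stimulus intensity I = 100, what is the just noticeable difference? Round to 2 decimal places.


JND = k * I
JND = 0.17 * 100
= 17.00


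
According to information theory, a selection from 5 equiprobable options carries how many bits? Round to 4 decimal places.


H = log2(n)
H = log2(5)
= 2.3219


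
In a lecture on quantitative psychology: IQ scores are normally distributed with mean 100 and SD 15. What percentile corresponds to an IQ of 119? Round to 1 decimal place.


z = (IQ - mean) / SD
z = (119 - 100) / 15 = 1.2667
Percentile = Phi(1.2667) * 100
Phi(1.2667) = 0.897369
= 89.7


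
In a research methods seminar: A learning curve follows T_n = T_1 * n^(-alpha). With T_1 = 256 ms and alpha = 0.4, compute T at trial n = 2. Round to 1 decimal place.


T_n = 256 * 2^(-0.4)
2^(-0.4) = 0.757858
T_n = 256 * 0.757858
= 194.0 ms


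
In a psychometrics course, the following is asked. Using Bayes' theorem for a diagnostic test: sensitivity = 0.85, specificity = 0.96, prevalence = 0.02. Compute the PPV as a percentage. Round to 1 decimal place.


PPV = (sens * prev) / (sens * prev + (1-spec) * (1-prev))
Numerator = 0.85 * 0.02 = 0.017
P(positive and no disease) = (1 - spec) * (1 - prev) = (1 - 0.96) * (1 - 0.02) = 0.0392
Denominator = 0.017 + 0.0392 = 0.0562
PPV = 0.017 / 0.0562 = 0.302491
As percentage = 30.2


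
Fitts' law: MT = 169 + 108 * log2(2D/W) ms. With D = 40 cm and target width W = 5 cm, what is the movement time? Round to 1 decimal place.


MT = 169 + 108 * log2(2*40/5)
2D/W = 16.0
log2(16.0) = 4.0
MT = 169 + 108 * 4.0
= 601.0 ms


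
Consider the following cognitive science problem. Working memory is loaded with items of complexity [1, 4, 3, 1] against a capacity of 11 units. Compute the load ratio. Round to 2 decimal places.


Total complexity = 1 + 4 + 3 + 1 = 9
Load = total / capacity = 9 / 11
= 0.82


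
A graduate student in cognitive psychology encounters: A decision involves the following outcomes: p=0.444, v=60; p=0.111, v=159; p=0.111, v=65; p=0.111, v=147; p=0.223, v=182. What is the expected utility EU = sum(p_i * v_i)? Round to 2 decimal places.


EU = sum(p_i * v_i)
0.444 * 60 = 26.64
0.111 * 159 = 17.649
0.111 * 65 = 7.215
0.111 * 147 = 16.317
0.223 * 182 = 40.586
EU = 26.64 + 17.649 + 7.215 + 16.317 + 40.586
= 108.41


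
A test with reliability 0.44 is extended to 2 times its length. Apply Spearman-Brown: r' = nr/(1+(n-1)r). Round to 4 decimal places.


r_new = n*r / (1 + (n-1)*r)
Numerator = 2 * 0.44 = 0.88
Denominator = 1 + 1 * 0.44 = 1.44
r_new = 0.88 / 1.44
= 0.6111


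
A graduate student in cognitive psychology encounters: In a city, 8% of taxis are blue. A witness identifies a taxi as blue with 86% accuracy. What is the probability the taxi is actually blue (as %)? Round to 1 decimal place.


P(blue | says blue) = P(says blue | blue)*P(blue) / [P(says blue | blue)*P(blue) + P(says blue | not blue)*P(not blue)]
Numerator = 0.86 * 0.08 = 0.0688
False identification = 0.14 * 0.92 = 0.1288
P = 0.0688 / (0.0688 + 0.1288)
= 0.0688 / 0.1976
As percentage = 34.8


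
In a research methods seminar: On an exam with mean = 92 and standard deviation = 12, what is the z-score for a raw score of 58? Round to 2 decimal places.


z = (X - mu) / sigma
= (58 - 92) / 12
= -34 / 12
= -2.83


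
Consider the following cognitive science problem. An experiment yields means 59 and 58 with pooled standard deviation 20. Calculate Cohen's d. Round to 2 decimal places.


Cohen's d = (M1 - M2) / S_pooled
= (59 - 58) / 20
= 1 / 20
= 0.05


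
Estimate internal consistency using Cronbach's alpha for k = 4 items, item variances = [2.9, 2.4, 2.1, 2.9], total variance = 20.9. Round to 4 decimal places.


alpha = (k/(k-1)) * (1 - sum(s_i^2)/s_total^2)
sum(item variances) = 10.3
k/(k-1) = 4/3 = 1.333333
1 - 10.3/20.9 = 1 - 0.492823 = 0.507177
alpha = 1.333333 * 0.507177
= 0.6762


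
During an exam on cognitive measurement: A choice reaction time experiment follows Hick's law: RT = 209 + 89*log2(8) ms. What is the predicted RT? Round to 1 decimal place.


RT = 209 + 89 * log2(8)
log2(8) = 3.0
RT = 209 + 89 * 3.0
= 209 + 267.0
= 476.0 ms


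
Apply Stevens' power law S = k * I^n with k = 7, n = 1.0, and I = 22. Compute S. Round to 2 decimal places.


S = 7 * 22^1.0
22^1.0 = 22.0
S = 7 * 22.0
= 154.00


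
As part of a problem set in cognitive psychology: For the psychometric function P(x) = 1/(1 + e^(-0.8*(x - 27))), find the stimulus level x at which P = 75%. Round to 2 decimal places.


At P = 0.75: 0.75 = 1/(1 + e^(-k*(x-x0)))
Solving: e^(-k*(x-x0)) = 1/3
x = x0 + ln(3)/k
ln(3) = 1.0986
x = 27 + 1.0986/0.8
= 27 + 1.3732
= 28.37


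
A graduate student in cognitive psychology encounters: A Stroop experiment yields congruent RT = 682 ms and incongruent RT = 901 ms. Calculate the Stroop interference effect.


Stroop effect = RT(incongruent) - RT(congruent)
= 901 - 682
= 219 ms


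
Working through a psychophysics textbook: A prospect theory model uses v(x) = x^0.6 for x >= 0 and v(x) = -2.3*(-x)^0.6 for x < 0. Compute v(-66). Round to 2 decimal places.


Since x = -66 < 0, use v(x) = -lambda*(-x)^alpha
(-x) = 66
66^0.6 = 12.3517
v(-66) = -2.3 * 12.3517
= -28.41


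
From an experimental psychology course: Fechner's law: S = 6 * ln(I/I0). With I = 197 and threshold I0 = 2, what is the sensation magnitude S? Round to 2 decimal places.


S = 6 * ln(197/2)
I/I0 = 98.5
ln(98.5) = 4.5901
S = 6 * 4.5901
= 27.54


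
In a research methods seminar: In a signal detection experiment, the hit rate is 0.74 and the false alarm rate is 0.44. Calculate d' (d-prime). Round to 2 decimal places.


d' = z(HR) - z(FAR)
z(0.74) = 0.6433
z(0.44) = -0.151
d' = 0.6433 - -0.151
= 0.79


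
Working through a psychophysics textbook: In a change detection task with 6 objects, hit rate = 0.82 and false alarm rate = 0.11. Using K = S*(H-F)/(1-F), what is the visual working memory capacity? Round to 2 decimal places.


K = S * (H - F) / (1 - F)
H - F = 0.71
1 - F = 0.89
K = 6 * 0.71 / 0.89
= 4.79


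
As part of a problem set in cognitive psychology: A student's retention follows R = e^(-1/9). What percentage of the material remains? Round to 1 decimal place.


R = e^(-t/S)
-t/S = -1/9 = -0.111111
R = e^(-0.111111) = 0.894839
Percentage = 0.894839 * 100
= 89.5


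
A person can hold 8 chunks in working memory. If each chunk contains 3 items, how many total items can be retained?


Total items = chunks * items_per_chunk
= 8 * 3
= 24


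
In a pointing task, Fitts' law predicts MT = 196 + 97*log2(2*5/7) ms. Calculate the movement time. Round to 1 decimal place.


MT = 196 + 97 * log2(2*5/7)
2D/W = 1.428571
log2(1.428571) = 0.5146
MT = 196 + 97 * 0.5146
= 245.9 ms


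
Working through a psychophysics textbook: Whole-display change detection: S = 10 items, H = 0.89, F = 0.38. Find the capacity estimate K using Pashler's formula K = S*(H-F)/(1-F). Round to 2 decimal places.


K = S * (H - F) / (1 - F)
H - F = 0.51
1 - F = 0.62
K = 10 * 0.51 / 0.62
= 8.23


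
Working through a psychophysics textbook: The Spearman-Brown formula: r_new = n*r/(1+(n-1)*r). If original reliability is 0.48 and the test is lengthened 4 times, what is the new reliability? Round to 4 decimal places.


r_new = n*r / (1 + (n-1)*r)
Numerator = 4 * 0.48 = 1.92
Denominator = 1 + 3 * 0.48 = 2.44
r_new = 1.92 / 2.44
= 0.7869


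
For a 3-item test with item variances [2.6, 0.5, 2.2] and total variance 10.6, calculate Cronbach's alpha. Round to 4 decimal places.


alpha = (k/(k-1)) * (1 - sum(s_i^2)/s_total^2)
sum(item variances) = 5.3
k/(k-1) = 3/2 = 1.5
1 - 5.3/10.6 = 1 - 0.5 = 0.5
alpha = 1.5 * 0.5
= 0.7500


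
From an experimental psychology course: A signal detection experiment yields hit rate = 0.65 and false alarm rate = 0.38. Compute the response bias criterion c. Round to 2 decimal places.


c = -0.5 * (z(HR) + z(FAR))
z(0.65) = 0.3853
z(0.38) = -0.3055
c = -0.5 * (0.3853 + -0.3055)
= -0.5 * 0.0798
= -0.04


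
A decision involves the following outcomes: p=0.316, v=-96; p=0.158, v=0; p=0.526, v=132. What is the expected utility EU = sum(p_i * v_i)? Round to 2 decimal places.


EU = sum(p_i * v_i)
0.316 * -96 = -30.336
0.158 * 0 = 0.0
0.526 * 132 = 69.432
EU = -30.336 + 0.0 + 69.432
= 39.10


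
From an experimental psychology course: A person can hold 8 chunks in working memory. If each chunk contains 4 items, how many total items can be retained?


Total items = chunks * items_per_chunk
= 8 * 4
= 32


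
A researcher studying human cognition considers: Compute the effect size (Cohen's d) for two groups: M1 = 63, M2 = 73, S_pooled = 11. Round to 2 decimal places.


Cohen's d = (M1 - M2) / S_pooled
= (63 - 73) / 11
= -10 / 11
= -0.91


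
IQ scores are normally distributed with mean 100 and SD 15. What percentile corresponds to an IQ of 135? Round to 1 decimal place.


z = (IQ - mean) / SD
z = (135 - 100) / 15 = 2.3333
Percentile = Phi(2.3333) * 100
Phi(2.3333) = 0.990184
= 99.0


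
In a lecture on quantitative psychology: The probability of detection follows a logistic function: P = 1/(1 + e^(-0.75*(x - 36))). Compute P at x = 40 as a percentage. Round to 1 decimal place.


P(x) = 1/(1 + e^(-0.75*(40 - 36)))
Exponent = -0.75 * 4 = -3.0
e^(-3.0) = 0.049787
P = 1/(1 + 0.049787) = 0.952574
Percentage = 95.3


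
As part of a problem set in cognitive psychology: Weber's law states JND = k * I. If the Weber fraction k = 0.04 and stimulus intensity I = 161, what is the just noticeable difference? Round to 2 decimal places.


JND = k * I
JND = 0.04 * 161
= 6.44


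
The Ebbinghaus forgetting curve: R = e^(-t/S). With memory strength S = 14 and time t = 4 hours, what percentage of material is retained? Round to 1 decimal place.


R = e^(-t/S)
-t/S = -4/14 = -0.285714
R = e^(-0.285714) = 0.751478
Percentage = 0.751478 * 100
= 75.1


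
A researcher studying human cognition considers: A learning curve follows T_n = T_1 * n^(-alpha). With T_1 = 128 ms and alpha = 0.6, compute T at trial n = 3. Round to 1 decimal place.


T_n = 128 * 3^(-0.6)
3^(-0.6) = 0.517282
T_n = 128 * 0.517282
= 66.2 ms


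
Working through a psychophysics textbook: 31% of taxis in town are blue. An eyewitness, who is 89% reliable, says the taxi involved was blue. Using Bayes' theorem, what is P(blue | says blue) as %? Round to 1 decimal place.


P(blue | says blue) = P(says blue | blue)*P(blue) / [P(says blue | blue)*P(blue) + P(says blue | not blue)*P(not blue)]
Numerator = 0.89 * 0.31 = 0.2759
False identification = 0.11 * 0.69 = 0.0759
P = 0.2759 / (0.2759 + 0.0759)
= 0.2759 / 0.3518
As percentage = 78.4


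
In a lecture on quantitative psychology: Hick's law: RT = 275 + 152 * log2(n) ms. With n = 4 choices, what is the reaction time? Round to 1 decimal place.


RT = 275 + 152 * log2(4)
log2(4) = 2.0
RT = 275 + 152 * 2.0
= 275 + 304.0
= 579.0 ms


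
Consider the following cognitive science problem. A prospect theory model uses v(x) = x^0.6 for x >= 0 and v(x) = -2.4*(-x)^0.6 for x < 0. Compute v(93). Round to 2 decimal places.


Since x = 93 >= 0, use v(x) = x^0.6
93^0.6 = 15.1736
v(93) = 15.17


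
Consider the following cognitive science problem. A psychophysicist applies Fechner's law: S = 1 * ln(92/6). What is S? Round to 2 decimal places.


S = 1 * ln(92/6)
I/I0 = 15.333333
ln(15.333333) = 2.73
S = 1 * 2.73
= 2.73


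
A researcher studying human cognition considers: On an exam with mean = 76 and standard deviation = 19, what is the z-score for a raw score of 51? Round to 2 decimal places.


z = (X - mu) / sigma
= (51 - 76) / 19
= -25 / 19
= -1.32


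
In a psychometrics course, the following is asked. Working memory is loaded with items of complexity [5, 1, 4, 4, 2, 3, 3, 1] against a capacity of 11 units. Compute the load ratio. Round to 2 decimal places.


Total complexity = 5 + 1 + 4 + 4 + 2 + 3 + 3 + 1 = 23
Load = total / capacity = 23 / 11
= 2.09


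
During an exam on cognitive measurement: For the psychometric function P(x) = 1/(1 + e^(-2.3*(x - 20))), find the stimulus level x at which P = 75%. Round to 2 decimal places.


At P = 0.75: 0.75 = 1/(1 + e^(-k*(x-x0)))
Solving: e^(-k*(x-x0)) = 1/3
x = x0 + ln(3)/k
ln(3) = 1.0986
x = 20 + 1.0986/2.3
= 20 + 0.4777
= 20.48


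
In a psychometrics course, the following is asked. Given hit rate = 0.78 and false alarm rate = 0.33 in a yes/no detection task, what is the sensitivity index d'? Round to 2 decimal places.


d' = z(HR) - z(FAR)
z(0.78) = 0.7722
z(0.33) = -0.4399
d' = 0.7722 - -0.4399
= 1.21


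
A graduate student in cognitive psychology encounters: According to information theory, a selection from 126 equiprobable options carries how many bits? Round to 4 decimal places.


H = log2(n)
H = log2(126)
= 6.9773


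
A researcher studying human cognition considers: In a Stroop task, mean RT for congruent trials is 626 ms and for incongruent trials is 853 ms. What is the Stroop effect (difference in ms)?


Stroop effect = RT(incongruent) - RT(congruent)
= 853 - 626
= 227 ms


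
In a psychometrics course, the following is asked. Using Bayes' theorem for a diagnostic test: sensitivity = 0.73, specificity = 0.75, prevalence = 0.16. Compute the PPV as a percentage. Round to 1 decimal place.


PPV = (sens * prev) / (sens * prev + (1-spec) * (1-prev))
Numerator = 0.73 * 0.16 = 0.1168
P(positive and no disease) = (1 - spec) * (1 - prev) = (1 - 0.75) * (1 - 0.16) = 0.21
Denominator = 0.1168 + 0.21 = 0.3268
PPV = 0.1168 / 0.3268 = 0.357405
As percentage = 35.7


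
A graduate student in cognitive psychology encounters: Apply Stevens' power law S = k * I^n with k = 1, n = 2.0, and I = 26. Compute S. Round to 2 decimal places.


S = 1 * 26^2.0
26^2.0 = 676.0
S = 1 * 676.0
= 676.00


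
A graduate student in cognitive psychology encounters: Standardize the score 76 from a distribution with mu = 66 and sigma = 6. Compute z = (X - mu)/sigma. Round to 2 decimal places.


z = (X - mu) / sigma
= (76 - 66) / 6
= 10 / 6
= 1.67


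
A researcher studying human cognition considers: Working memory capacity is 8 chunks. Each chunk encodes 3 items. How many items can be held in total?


Total items = chunks * items_per_chunk
= 8 * 3
= 24


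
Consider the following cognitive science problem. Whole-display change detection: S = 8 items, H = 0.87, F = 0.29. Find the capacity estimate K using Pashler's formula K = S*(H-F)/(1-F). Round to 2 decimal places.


K = S * (H - F) / (1 - F)
H - F = 0.58
1 - F = 0.71
K = 8 * 0.58 / 0.71
= 6.54


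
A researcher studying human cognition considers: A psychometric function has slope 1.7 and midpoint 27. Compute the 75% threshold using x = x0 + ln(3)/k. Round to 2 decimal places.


At P = 0.75: 0.75 = 1/(1 + e^(-k*(x-x0)))
Solving: e^(-k*(x-x0)) = 1/3
x = x0 + ln(3)/k
ln(3) = 1.0986
x = 27 + 1.0986/1.7
= 27 + 0.6462
= 27.65


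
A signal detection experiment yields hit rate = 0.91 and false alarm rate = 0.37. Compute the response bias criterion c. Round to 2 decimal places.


c = -0.5 * (z(HR) + z(FAR))
z(0.91) = 1.3408
z(0.37) = -0.3319
c = -0.5 * (1.3408 + -0.3319)
= -0.5 * 1.0089
= -0.50


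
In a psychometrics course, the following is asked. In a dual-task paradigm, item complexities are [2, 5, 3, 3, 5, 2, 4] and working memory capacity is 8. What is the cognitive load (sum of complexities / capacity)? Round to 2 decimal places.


Total complexity = 2 + 5 + 3 + 3 + 5 + 2 + 4 = 24
Load = total / capacity = 24 / 8
= 3.00


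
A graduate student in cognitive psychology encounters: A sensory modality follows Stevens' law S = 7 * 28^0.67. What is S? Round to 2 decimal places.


S = 7 * 28^0.67
28^0.67 = 9.3239
S = 7 * 9.3239
= 65.27


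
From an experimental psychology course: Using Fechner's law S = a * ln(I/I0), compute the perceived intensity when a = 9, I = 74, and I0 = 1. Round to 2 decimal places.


S = 9 * ln(74/1)
I/I0 = 74.0
ln(74.0) = 4.3041
S = 9 * 4.3041
= 38.74


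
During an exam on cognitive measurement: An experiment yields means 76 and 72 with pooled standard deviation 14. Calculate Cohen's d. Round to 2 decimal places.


Cohen's d = (M1 - M2) / S_pooled
= (76 - 72) / 14
= 4 / 14
= 0.29


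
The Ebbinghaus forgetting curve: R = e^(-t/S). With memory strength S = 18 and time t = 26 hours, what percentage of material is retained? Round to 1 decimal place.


R = e^(-t/S)
-t/S = -26/18 = -1.444444
R = e^(-1.444444) = 0.235877
Percentage = 0.235877 * 100
= 23.6


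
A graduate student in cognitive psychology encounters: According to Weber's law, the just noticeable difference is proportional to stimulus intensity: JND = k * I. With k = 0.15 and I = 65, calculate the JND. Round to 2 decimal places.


JND = k * I
JND = 0.15 * 65
= 9.75


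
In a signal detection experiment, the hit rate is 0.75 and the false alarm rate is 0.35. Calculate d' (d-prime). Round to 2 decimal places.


d' = z(HR) - z(FAR)
z(0.75) = 0.6745
z(0.35) = -0.3853
d' = 0.6745 - -0.3853
= 1.06


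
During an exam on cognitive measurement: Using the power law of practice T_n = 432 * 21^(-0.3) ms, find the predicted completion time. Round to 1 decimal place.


T_n = 432 * 21^(-0.3)
21^(-0.3) = 0.401175
T_n = 432 * 0.401175
= 173.3 ms


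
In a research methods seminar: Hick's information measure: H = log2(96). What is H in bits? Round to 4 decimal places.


H = log2(n)
H = log2(96)
= 6.5850


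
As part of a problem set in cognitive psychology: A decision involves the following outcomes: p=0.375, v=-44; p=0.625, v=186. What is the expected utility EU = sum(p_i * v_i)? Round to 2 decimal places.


EU = sum(p_i * v_i)
0.375 * -44 = -16.5
0.625 * 186 = 116.25
EU = -16.5 + 116.25
= 99.75


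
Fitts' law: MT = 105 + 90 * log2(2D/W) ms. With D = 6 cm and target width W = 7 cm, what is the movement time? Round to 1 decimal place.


MT = 105 + 90 * log2(2*6/7)
2D/W = 1.714286
log2(1.714286) = 0.7776
MT = 105 + 90 * 0.7776
= 175.0 ms


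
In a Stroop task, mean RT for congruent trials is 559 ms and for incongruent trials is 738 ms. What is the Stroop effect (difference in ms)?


Stroop effect = RT(incongruent) - RT(congruent)
= 738 - 559
= 179 ms


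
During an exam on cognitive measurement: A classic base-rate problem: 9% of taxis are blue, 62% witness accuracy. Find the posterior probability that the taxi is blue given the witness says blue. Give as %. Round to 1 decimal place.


P(blue | says blue) = P(says blue | blue)*P(blue) / [P(says blue | blue)*P(blue) + P(says blue | not blue)*P(not blue)]
Numerator = 0.62 * 0.09 = 0.0558
False identification = 0.38 * 0.91 = 0.3458
P = 0.0558 / (0.0558 + 0.3458)
= 0.0558 / 0.4016
As percentage = 13.9


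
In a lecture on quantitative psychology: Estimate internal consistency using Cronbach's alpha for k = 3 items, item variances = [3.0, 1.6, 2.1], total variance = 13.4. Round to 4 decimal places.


alpha = (k/(k-1)) * (1 - sum(s_i^2)/s_total^2)
sum(item variances) = 6.7
k/(k-1) = 3/2 = 1.5
1 - 6.7/13.4 = 1 - 0.5 = 0.5
alpha = 1.5 * 0.5
= 0.7500


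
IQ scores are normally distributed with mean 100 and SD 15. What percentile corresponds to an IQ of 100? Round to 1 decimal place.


z = (IQ - mean) / SD
z = (100 - 100) / 15 = 0.0
Percentile = Phi(0.0) * 100
Phi(0.0) = 0.5
= 50.0


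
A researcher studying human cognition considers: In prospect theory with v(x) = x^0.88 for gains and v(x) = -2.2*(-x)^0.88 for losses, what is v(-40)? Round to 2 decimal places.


Since x = -40 < 0, use v(x) = -lambda*(-x)^alpha
(-x) = 40
40^0.88 = 25.6929
v(-40) = -2.2 * 25.6929
= -56.52


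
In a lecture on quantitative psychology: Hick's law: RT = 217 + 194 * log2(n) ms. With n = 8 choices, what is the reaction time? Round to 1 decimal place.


RT = 217 + 194 * log2(8)
log2(8) = 3.0
RT = 217 + 194 * 3.0
= 217 + 582.0
= 799.0 ms


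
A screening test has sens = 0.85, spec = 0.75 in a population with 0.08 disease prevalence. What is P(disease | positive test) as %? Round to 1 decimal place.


PPV = (sens * prev) / (sens * prev + (1-spec) * (1-prev))
Numerator = 0.85 * 0.08 = 0.068
P(positive and no disease) = (1 - spec) * (1 - prev) = (1 - 0.75) * (1 - 0.08) = 0.23
Denominator = 0.068 + 0.23 = 0.298
PPV = 0.068 / 0.298 = 0.228188
As percentage = 22.8


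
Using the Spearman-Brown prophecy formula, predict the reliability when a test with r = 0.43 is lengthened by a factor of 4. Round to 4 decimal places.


r_new = n*r / (1 + (n-1)*r)
Numerator = 4 * 0.43 = 1.72
Denominator = 1 + 3 * 0.43 = 2.29
r_new = 1.72 / 2.29
= 0.7511


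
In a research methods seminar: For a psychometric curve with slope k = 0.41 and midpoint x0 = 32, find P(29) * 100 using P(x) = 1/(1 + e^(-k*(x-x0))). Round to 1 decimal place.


P(x) = 1/(1 + e^(-0.41*(29 - 32)))
Exponent = -0.41 * -3 = 1.23
e^(1.23) = 3.42123
P = 1/(1 + 3.42123) = 0.226181
Percentage = 22.6


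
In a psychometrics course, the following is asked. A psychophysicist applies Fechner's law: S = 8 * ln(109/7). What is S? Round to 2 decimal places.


S = 8 * ln(109/7)
I/I0 = 15.571429
ln(15.571429) = 2.7454
S = 8 * 2.7454
= 21.96


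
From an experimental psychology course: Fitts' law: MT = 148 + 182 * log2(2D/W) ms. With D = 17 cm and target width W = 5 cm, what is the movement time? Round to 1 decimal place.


MT = 148 + 182 * log2(2*17/5)
2D/W = 6.8
log2(6.8) = 2.7655
MT = 148 + 182 * 2.7655
= 651.3 ms


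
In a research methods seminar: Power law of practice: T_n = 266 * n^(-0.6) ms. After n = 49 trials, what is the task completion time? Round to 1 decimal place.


T_n = 266 * 49^(-0.6)
49^(-0.6) = 0.096802
T_n = 266 * 0.096802
= 25.7 ms


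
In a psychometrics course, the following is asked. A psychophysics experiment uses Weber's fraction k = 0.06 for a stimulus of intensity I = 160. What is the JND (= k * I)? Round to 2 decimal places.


JND = k * I
JND = 0.06 * 160
= 9.60


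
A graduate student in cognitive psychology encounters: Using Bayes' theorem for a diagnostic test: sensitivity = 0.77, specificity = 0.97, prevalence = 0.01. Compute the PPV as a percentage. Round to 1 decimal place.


PPV = (sens * prev) / (sens * prev + (1-spec) * (1-prev))
Numerator = 0.77 * 0.01 = 0.0077
P(positive and no disease) = (1 - spec) * (1 - prev) = (1 - 0.97) * (1 - 0.01) = 0.0297
Denominator = 0.0077 + 0.0297 = 0.0374
PPV = 0.0077 / 0.0374 = 0.205882
As percentage = 20.6


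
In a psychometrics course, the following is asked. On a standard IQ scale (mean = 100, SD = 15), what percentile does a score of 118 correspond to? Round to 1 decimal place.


z = (IQ - mean) / SD
z = (118 - 100) / 15 = 1.2
Percentile = Phi(1.2) * 100
Phi(1.2) = 0.88493
= 88.5


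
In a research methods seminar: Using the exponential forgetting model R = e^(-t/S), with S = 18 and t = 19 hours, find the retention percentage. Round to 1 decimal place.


R = e^(-t/S)
-t/S = -19/18 = -1.055556
R = e^(-1.055556) = 0.347999
Percentage = 0.347999 * 100
= 34.8


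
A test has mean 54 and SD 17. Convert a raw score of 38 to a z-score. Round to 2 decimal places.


z = (X - mu) / sigma
= (38 - 54) / 17
= -16 / 17
= -0.94


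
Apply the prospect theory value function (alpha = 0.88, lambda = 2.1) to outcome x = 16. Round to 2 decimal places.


Since x = 16 >= 0, use v(x) = x^0.88
16^0.88 = 11.4716
v(16) = 11.47


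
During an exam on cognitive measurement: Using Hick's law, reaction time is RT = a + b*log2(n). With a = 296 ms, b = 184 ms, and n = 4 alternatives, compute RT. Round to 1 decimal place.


RT = 296 + 184 * log2(4)
log2(4) = 2.0
RT = 296 + 184 * 2.0
= 296 + 368.0
= 664.0 ms


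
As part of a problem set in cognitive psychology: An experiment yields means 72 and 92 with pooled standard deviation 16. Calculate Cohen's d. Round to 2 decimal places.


Cohen's d = (M1 - M2) / S_pooled
= (72 - 92) / 16
= -20 / 16
= -1.25


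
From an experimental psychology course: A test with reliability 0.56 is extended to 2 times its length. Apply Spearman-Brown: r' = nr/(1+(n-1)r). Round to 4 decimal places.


r_new = n*r / (1 + (n-1)*r)
Numerator = 2 * 0.56 = 1.12
Denominator = 1 + 1 * 0.56 = 1.56
r_new = 1.12 / 1.56
= 0.7179


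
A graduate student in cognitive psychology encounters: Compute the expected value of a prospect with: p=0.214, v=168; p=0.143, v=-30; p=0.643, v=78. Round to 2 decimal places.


EU = sum(p_i * v_i)
0.214 * 168 = 35.952
0.143 * -30 = -4.29
0.643 * 78 = 50.154
EU = 35.952 + -4.29 + 50.154
= 81.82


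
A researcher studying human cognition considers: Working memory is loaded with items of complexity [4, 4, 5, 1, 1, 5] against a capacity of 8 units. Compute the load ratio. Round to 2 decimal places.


Total complexity = 4 + 4 + 5 + 1 + 1 + 5 = 20
Load = total / capacity = 20 / 8
= 2.50


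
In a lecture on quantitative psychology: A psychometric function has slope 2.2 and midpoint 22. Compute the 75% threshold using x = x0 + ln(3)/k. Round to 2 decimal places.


At P = 0.75: 0.75 = 1/(1 + e^(-k*(x-x0)))
Solving: e^(-k*(x-x0)) = 1/3
x = x0 + ln(3)/k
ln(3) = 1.0986
x = 22 + 1.0986/2.2
= 22 + 0.4994
= 22.50


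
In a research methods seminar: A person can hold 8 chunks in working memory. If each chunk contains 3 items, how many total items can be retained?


Total items = chunks * items_per_chunk
= 8 * 3
= 24


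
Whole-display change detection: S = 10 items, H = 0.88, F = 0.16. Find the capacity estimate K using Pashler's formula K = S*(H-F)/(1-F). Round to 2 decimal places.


K = S * (H - F) / (1 - F)
H - F = 0.72
1 - F = 0.84
K = 10 * 0.72 / 0.84
= 8.57


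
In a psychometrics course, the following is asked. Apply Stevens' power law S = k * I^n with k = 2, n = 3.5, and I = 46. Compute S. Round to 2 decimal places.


S = 2 * 46^3.5
46^3.5 = 660164.8712
S = 2 * 660164.8712
= 1320329.74


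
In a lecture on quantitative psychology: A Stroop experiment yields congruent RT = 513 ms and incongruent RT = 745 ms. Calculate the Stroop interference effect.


Stroop effect = RT(incongruent) - RT(congruent)
= 745 - 513
= 232 ms


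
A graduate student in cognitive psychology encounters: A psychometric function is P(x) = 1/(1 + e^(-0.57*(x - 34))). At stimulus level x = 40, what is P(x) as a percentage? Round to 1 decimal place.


P(x) = 1/(1 + e^(-0.57*(40 - 34)))
Exponent = -0.57 * 6 = -3.42
e^(-3.42) = 0.032712
P = 1/(1 + 0.032712) = 0.968324
Percentage = 96.8


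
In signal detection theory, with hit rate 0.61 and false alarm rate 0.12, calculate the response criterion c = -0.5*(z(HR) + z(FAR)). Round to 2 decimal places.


c = -0.5 * (z(HR) + z(FAR))
z(0.61) = 0.2793
z(0.12) = -1.175
c = -0.5 * (0.2793 + -1.175)
= -0.5 * -0.8957
= 0.45


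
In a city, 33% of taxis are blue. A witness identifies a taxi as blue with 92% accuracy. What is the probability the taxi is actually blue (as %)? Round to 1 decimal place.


P(blue | says blue) = P(says blue | blue)*P(blue) / [P(says blue | blue)*P(blue) + P(says blue | not blue)*P(not blue)]
Numerator = 0.92 * 0.33 = 0.3036
False identification = 0.08 * 0.67 = 0.0536
P = 0.3036 / (0.3036 + 0.0536)
= 0.3036 / 0.3572
As percentage = 85.0


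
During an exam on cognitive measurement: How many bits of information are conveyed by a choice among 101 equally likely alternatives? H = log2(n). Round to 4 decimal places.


H = log2(n)
H = log2(101)
= 6.6582


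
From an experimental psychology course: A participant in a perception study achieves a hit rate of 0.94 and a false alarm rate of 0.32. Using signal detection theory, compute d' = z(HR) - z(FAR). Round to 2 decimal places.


d' = z(HR) - z(FAR)
z(0.94) = 1.5548
z(0.32) = -0.4677
d' = 1.5548 - -0.4677
= 2.02


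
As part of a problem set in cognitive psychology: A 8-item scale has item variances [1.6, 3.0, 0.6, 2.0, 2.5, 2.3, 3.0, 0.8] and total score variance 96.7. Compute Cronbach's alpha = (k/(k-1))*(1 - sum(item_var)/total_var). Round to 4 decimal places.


alpha = (k/(k-1)) * (1 - sum(s_i^2)/s_total^2)
sum(item variances) = 15.8
k/(k-1) = 8/7 = 1.142857
1 - 15.8/96.7 = 1 - 0.163392 = 0.836608
alpha = 1.142857 * 0.836608
= 0.9561


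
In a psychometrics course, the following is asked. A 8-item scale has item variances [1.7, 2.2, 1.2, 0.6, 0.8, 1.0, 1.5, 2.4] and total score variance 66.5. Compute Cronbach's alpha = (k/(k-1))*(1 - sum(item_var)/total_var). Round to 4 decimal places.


alpha = (k/(k-1)) * (1 - sum(s_i^2)/s_total^2)
sum(item variances) = 11.4
k/(k-1) = 8/7 = 1.142857
1 - 11.4/66.5 = 1 - 0.171429 = 0.828571
alpha = 1.142857 * 0.828571
= 0.9469


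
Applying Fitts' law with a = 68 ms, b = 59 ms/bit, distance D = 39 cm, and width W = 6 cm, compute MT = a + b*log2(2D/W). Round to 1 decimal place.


MT = 68 + 59 * log2(2*39/6)
2D/W = 13.0
log2(13.0) = 3.7004
MT = 68 + 59 * 3.7004
= 286.3 ms


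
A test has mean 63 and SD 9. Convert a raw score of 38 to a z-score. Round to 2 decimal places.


z = (X - mu) / sigma
= (38 - 63) / 9
= -25 / 9
= -2.78


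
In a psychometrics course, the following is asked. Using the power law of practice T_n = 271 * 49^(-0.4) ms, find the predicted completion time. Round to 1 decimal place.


T_n = 271 * 49^(-0.4)
49^(-0.4) = 0.210825
T_n = 271 * 0.210825
= 57.1 ms


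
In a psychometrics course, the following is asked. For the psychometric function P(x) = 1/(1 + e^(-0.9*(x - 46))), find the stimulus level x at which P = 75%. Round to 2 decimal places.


At P = 0.75: 0.75 = 1/(1 + e^(-k*(x-x0)))
Solving: e^(-k*(x-x0)) = 1/3
x = x0 + ln(3)/k
ln(3) = 1.0986
x = 46 + 1.0986/0.9
= 46 + 1.2207
= 47.22


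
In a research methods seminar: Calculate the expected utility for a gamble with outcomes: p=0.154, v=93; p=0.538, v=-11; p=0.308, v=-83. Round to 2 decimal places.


EU = sum(p_i * v_i)
0.154 * 93 = 14.322
0.538 * -11 = -5.918
0.308 * -83 = -25.564
EU = 14.322 + -5.918 + -25.564
= -17.16


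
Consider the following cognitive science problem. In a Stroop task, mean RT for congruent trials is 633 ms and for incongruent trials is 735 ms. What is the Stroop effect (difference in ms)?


Stroop effect = RT(incongruent) - RT(congruent)
= 735 - 633
= 102 ms


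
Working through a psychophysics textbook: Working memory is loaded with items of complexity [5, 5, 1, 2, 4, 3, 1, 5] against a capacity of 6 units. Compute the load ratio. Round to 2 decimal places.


Total complexity = 5 + 5 + 1 + 2 + 4 + 3 + 1 + 5 = 26
Load = total / capacity = 26 / 6
= 4.33


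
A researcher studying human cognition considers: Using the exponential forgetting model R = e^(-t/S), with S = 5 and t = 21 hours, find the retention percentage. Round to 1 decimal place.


R = e^(-t/S)
-t/S = -21/5 = -4.2
R = e^(-4.2) = 0.014996
Percentage = 0.014996 * 100
= 1.5


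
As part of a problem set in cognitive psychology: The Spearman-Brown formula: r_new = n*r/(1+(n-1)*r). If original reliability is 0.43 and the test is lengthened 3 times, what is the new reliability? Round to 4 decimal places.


r_new = n*r / (1 + (n-1)*r)
Numerator = 3 * 0.43 = 1.29
Denominator = 1 + 2 * 0.43 = 1.86
r_new = 1.29 / 1.86
= 0.6935


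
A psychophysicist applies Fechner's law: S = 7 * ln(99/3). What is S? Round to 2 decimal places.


S = 7 * ln(99/3)
I/I0 = 33.0
ln(33.0) = 3.4965
S = 7 * 3.4965
= 24.48


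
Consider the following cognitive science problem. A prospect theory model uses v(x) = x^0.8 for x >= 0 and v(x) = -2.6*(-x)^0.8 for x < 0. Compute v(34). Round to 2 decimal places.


Since x = 34 >= 0, use v(x) = x^0.8
34^0.8 = 16.7951
v(34) = 16.80


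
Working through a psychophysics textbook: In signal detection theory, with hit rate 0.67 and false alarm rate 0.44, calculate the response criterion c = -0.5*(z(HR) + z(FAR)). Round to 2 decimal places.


c = -0.5 * (z(HR) + z(FAR))
z(0.67) = 0.4399
z(0.44) = -0.151
c = -0.5 * (0.4399 + -0.151)
= -0.5 * 0.2889
= -0.14


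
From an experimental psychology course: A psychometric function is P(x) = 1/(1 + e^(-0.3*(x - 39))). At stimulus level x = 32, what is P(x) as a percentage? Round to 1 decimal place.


P(x) = 1/(1 + e^(-0.3*(32 - 39)))
Exponent = -0.3 * -7 = 2.1
e^(2.1) = 8.16617
P = 1/(1 + 8.16617) = 0.109097
Percentage = 10.9


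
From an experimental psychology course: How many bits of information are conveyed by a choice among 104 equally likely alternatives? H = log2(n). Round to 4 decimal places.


H = log2(n)
H = log2(104)
= 6.7004


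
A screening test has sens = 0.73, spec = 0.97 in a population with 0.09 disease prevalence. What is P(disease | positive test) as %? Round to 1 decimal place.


PPV = (sens * prev) / (sens * prev + (1-spec) * (1-prev))
Numerator = 0.73 * 0.09 = 0.0657
P(positive and no disease) = (1 - spec) * (1 - prev) = (1 - 0.97) * (1 - 0.09) = 0.0273
Denominator = 0.0657 + 0.0273 = 0.093
PPV = 0.0657 / 0.093 = 0.706452
As percentage = 70.6


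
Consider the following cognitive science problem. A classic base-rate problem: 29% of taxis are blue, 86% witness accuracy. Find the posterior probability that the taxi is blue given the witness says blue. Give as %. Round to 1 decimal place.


P(blue | says blue) = P(says blue | blue)*P(blue) / [P(says blue | blue)*P(blue) + P(says blue | not blue)*P(not blue)]
Numerator = 0.86 * 0.29 = 0.2494
False identification = 0.14 * 0.71 = 0.0994
P = 0.2494 / (0.2494 + 0.0994)
= 0.2494 / 0.3488
As percentage = 71.5


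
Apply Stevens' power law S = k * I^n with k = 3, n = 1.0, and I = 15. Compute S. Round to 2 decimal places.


S = 3 * 15^1.0
15^1.0 = 15.0
S = 3 * 15.0
= 45.00


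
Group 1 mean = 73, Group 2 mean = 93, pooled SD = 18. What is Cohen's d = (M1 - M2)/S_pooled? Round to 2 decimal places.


Cohen's d = (M1 - M2) / S_pooled
= (73 - 93) / 18
= -20 / 18
= -1.11


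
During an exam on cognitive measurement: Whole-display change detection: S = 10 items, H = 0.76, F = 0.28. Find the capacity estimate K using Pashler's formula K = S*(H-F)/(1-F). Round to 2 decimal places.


K = S * (H - F) / (1 - F)
H - F = 0.48
1 - F = 0.72
K = 10 * 0.48 / 0.72
= 6.67


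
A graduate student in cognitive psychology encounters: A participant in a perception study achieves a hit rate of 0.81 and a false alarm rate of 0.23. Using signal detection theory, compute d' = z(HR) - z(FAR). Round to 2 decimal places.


d' = z(HR) - z(FAR)
z(0.81) = 0.8779
z(0.23) = -0.7388
d' = 0.8779 - -0.7388
= 1.62


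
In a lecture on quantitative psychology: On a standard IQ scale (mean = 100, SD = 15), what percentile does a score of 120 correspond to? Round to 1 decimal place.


z = (IQ - mean) / SD
z = (120 - 100) / 15 = 1.3333
Percentile = Phi(1.3333) * 100
Phi(1.3333) = 0.908783
= 90.9


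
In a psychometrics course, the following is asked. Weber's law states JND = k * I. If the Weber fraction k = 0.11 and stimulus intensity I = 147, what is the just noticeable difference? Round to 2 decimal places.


JND = k * I
JND = 0.11 * 147
= 16.17


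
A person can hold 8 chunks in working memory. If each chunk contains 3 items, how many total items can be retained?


Total items = chunks * items_per_chunk
= 8 * 3
= 24


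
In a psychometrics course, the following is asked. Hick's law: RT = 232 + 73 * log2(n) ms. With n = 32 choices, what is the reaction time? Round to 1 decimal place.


RT = 232 + 73 * log2(32)
log2(32) = 5.0
RT = 232 + 73 * 5.0
= 232 + 365.0
= 597.0 ms


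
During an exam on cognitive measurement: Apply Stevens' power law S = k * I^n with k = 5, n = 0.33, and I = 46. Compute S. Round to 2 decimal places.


S = 5 * 46^0.33
46^0.33 = 3.5376
S = 5 * 3.5376
= 17.69
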